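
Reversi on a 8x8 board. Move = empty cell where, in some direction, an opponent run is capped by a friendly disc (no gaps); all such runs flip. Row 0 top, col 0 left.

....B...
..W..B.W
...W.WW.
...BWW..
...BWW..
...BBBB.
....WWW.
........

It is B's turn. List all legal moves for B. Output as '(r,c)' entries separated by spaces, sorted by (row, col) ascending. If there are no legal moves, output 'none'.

Answer: (0,1) (1,3) (1,6) (2,4) (3,6) (3,7) (4,6) (7,3) (7,4) (7,5) (7,6) (7,7)

Derivation:
(0,1): flips 4 -> legal
(0,2): no bracket -> illegal
(0,3): no bracket -> illegal
(0,6): no bracket -> illegal
(0,7): no bracket -> illegal
(1,1): no bracket -> illegal
(1,3): flips 1 -> legal
(1,4): no bracket -> illegal
(1,6): flips 2 -> legal
(2,1): no bracket -> illegal
(2,2): no bracket -> illegal
(2,4): flips 2 -> legal
(2,7): no bracket -> illegal
(3,2): no bracket -> illegal
(3,6): flips 3 -> legal
(3,7): flips 1 -> legal
(4,6): flips 2 -> legal
(5,7): no bracket -> illegal
(6,3): no bracket -> illegal
(6,7): no bracket -> illegal
(7,3): flips 1 -> legal
(7,4): flips 2 -> legal
(7,5): flips 2 -> legal
(7,6): flips 2 -> legal
(7,7): flips 1 -> legal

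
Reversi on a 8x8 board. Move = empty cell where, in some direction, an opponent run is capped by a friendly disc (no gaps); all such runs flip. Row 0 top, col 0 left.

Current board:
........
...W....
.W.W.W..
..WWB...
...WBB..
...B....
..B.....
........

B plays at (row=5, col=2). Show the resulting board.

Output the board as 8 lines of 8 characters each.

Place B at (5,2); scan 8 dirs for brackets.
Dir NW: first cell '.' (not opp) -> no flip
Dir N: first cell '.' (not opp) -> no flip
Dir NE: opp run (4,3) capped by B -> flip
Dir W: first cell '.' (not opp) -> no flip
Dir E: first cell 'B' (not opp) -> no flip
Dir SW: first cell '.' (not opp) -> no flip
Dir S: first cell 'B' (not opp) -> no flip
Dir SE: first cell '.' (not opp) -> no flip
All flips: (4,3)

Answer: ........
...W....
.W.W.W..
..WWB...
...BBB..
..BB....
..B.....
........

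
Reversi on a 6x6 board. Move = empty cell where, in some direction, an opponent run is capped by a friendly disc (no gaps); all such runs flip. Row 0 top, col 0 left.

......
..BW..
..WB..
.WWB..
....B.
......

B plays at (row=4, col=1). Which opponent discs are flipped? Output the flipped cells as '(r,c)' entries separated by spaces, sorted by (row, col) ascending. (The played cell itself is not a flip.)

Answer: (3,2)

Derivation:
Dir NW: first cell '.' (not opp) -> no flip
Dir N: opp run (3,1), next='.' -> no flip
Dir NE: opp run (3,2) capped by B -> flip
Dir W: first cell '.' (not opp) -> no flip
Dir E: first cell '.' (not opp) -> no flip
Dir SW: first cell '.' (not opp) -> no flip
Dir S: first cell '.' (not opp) -> no flip
Dir SE: first cell '.' (not opp) -> no flip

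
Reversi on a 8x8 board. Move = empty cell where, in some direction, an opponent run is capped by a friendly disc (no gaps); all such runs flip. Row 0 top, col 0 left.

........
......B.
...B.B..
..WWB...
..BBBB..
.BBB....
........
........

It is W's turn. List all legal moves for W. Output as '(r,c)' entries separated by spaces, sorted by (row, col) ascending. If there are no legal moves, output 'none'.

Answer: (1,3) (1,4) (3,5) (5,4) (5,5) (6,0) (6,2) (6,3)

Derivation:
(0,5): no bracket -> illegal
(0,6): no bracket -> illegal
(0,7): no bracket -> illegal
(1,2): no bracket -> illegal
(1,3): flips 1 -> legal
(1,4): flips 1 -> legal
(1,5): no bracket -> illegal
(1,7): no bracket -> illegal
(2,2): no bracket -> illegal
(2,4): no bracket -> illegal
(2,6): no bracket -> illegal
(2,7): no bracket -> illegal
(3,1): no bracket -> illegal
(3,5): flips 1 -> legal
(3,6): no bracket -> illegal
(4,0): no bracket -> illegal
(4,1): no bracket -> illegal
(4,6): no bracket -> illegal
(5,0): no bracket -> illegal
(5,4): flips 1 -> legal
(5,5): flips 1 -> legal
(5,6): no bracket -> illegal
(6,0): flips 2 -> legal
(6,1): no bracket -> illegal
(6,2): flips 2 -> legal
(6,3): flips 2 -> legal
(6,4): no bracket -> illegal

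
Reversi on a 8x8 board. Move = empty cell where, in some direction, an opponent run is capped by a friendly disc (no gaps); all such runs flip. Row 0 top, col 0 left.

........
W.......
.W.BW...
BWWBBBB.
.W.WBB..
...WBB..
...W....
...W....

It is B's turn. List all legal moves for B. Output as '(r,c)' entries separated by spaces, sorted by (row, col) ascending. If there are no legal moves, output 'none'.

Answer: (1,2) (1,3) (1,4) (1,5) (2,5) (4,2) (5,0) (5,2) (6,2) (7,2)

Derivation:
(0,0): no bracket -> illegal
(0,1): no bracket -> illegal
(1,1): no bracket -> illegal
(1,2): flips 1 -> legal
(1,3): flips 1 -> legal
(1,4): flips 1 -> legal
(1,5): flips 1 -> legal
(2,0): no bracket -> illegal
(2,2): no bracket -> illegal
(2,5): flips 1 -> legal
(4,0): no bracket -> illegal
(4,2): flips 1 -> legal
(5,0): flips 2 -> legal
(5,1): no bracket -> illegal
(5,2): flips 3 -> legal
(6,2): flips 1 -> legal
(6,4): no bracket -> illegal
(7,2): flips 1 -> legal
(7,4): no bracket -> illegal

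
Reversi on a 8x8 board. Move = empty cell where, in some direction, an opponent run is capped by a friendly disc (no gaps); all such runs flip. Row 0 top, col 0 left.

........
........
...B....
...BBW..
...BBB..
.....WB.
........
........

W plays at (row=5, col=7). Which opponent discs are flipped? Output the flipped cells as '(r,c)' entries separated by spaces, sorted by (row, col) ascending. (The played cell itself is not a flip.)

Dir NW: first cell '.' (not opp) -> no flip
Dir N: first cell '.' (not opp) -> no flip
Dir NE: edge -> no flip
Dir W: opp run (5,6) capped by W -> flip
Dir E: edge -> no flip
Dir SW: first cell '.' (not opp) -> no flip
Dir S: first cell '.' (not opp) -> no flip
Dir SE: edge -> no flip

Answer: (5,6)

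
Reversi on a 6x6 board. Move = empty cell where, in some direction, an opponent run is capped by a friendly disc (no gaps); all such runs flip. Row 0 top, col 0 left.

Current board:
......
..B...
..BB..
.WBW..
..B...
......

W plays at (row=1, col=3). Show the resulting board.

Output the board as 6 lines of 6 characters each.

Place W at (1,3); scan 8 dirs for brackets.
Dir NW: first cell '.' (not opp) -> no flip
Dir N: first cell '.' (not opp) -> no flip
Dir NE: first cell '.' (not opp) -> no flip
Dir W: opp run (1,2), next='.' -> no flip
Dir E: first cell '.' (not opp) -> no flip
Dir SW: opp run (2,2) capped by W -> flip
Dir S: opp run (2,3) capped by W -> flip
Dir SE: first cell '.' (not opp) -> no flip
All flips: (2,2) (2,3)

Answer: ......
..BW..
..WW..
.WBW..
..B...
......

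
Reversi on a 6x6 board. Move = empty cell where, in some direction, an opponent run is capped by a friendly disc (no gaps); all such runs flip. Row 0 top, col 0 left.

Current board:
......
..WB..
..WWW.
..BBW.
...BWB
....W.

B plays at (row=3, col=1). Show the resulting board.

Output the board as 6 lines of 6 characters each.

Answer: ......
..WB..
..BWW.
.BBBW.
...BWB
....W.

Derivation:
Place B at (3,1); scan 8 dirs for brackets.
Dir NW: first cell '.' (not opp) -> no flip
Dir N: first cell '.' (not opp) -> no flip
Dir NE: opp run (2,2) capped by B -> flip
Dir W: first cell '.' (not opp) -> no flip
Dir E: first cell 'B' (not opp) -> no flip
Dir SW: first cell '.' (not opp) -> no flip
Dir S: first cell '.' (not opp) -> no flip
Dir SE: first cell '.' (not opp) -> no flip
All flips: (2,2)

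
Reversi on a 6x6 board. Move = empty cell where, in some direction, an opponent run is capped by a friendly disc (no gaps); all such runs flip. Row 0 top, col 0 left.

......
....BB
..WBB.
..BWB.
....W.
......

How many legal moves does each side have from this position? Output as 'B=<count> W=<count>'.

-- B to move --
(1,1): no bracket -> illegal
(1,2): flips 1 -> legal
(1,3): no bracket -> illegal
(2,1): flips 1 -> legal
(3,1): no bracket -> illegal
(3,5): no bracket -> illegal
(4,2): flips 1 -> legal
(4,3): flips 1 -> legal
(4,5): no bracket -> illegal
(5,3): no bracket -> illegal
(5,4): flips 1 -> legal
(5,5): no bracket -> illegal
B mobility = 5
-- W to move --
(0,3): no bracket -> illegal
(0,4): flips 3 -> legal
(0,5): no bracket -> illegal
(1,2): no bracket -> illegal
(1,3): flips 1 -> legal
(2,1): no bracket -> illegal
(2,5): flips 2 -> legal
(3,1): flips 1 -> legal
(3,5): flips 1 -> legal
(4,1): no bracket -> illegal
(4,2): flips 1 -> legal
(4,3): no bracket -> illegal
(4,5): no bracket -> illegal
W mobility = 6

Answer: B=5 W=6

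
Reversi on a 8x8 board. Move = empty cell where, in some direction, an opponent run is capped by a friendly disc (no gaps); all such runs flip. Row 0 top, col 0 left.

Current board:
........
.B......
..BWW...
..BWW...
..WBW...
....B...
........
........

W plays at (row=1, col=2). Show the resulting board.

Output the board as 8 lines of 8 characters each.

Answer: ........
.BW.....
..WWW...
..WWW...
..WBW...
....B...
........
........

Derivation:
Place W at (1,2); scan 8 dirs for brackets.
Dir NW: first cell '.' (not opp) -> no flip
Dir N: first cell '.' (not opp) -> no flip
Dir NE: first cell '.' (not opp) -> no flip
Dir W: opp run (1,1), next='.' -> no flip
Dir E: first cell '.' (not opp) -> no flip
Dir SW: first cell '.' (not opp) -> no flip
Dir S: opp run (2,2) (3,2) capped by W -> flip
Dir SE: first cell 'W' (not opp) -> no flip
All flips: (2,2) (3,2)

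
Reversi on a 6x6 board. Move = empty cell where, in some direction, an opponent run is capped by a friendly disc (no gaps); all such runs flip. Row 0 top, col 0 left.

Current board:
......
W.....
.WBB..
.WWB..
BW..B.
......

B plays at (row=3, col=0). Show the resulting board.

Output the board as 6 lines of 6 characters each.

Place B at (3,0); scan 8 dirs for brackets.
Dir NW: edge -> no flip
Dir N: first cell '.' (not opp) -> no flip
Dir NE: opp run (2,1), next='.' -> no flip
Dir W: edge -> no flip
Dir E: opp run (3,1) (3,2) capped by B -> flip
Dir SW: edge -> no flip
Dir S: first cell 'B' (not opp) -> no flip
Dir SE: opp run (4,1), next='.' -> no flip
All flips: (3,1) (3,2)

Answer: ......
W.....
.WBB..
BBBB..
BW..B.
......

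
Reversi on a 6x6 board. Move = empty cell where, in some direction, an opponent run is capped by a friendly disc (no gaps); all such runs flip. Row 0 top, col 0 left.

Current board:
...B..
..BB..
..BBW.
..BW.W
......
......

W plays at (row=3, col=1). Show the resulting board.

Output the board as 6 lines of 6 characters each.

Answer: ...B..
..BB..
..BBW.
.WWW.W
......
......

Derivation:
Place W at (3,1); scan 8 dirs for brackets.
Dir NW: first cell '.' (not opp) -> no flip
Dir N: first cell '.' (not opp) -> no flip
Dir NE: opp run (2,2) (1,3), next='.' -> no flip
Dir W: first cell '.' (not opp) -> no flip
Dir E: opp run (3,2) capped by W -> flip
Dir SW: first cell '.' (not opp) -> no flip
Dir S: first cell '.' (not opp) -> no flip
Dir SE: first cell '.' (not opp) -> no flip
All flips: (3,2)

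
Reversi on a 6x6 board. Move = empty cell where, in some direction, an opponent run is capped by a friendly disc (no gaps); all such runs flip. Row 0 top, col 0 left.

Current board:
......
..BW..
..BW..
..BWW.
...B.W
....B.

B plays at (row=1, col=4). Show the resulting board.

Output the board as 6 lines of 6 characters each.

Place B at (1,4); scan 8 dirs for brackets.
Dir NW: first cell '.' (not opp) -> no flip
Dir N: first cell '.' (not opp) -> no flip
Dir NE: first cell '.' (not opp) -> no flip
Dir W: opp run (1,3) capped by B -> flip
Dir E: first cell '.' (not opp) -> no flip
Dir SW: opp run (2,3) capped by B -> flip
Dir S: first cell '.' (not opp) -> no flip
Dir SE: first cell '.' (not opp) -> no flip
All flips: (1,3) (2,3)

Answer: ......
..BBB.
..BB..
..BWW.
...B.W
....B.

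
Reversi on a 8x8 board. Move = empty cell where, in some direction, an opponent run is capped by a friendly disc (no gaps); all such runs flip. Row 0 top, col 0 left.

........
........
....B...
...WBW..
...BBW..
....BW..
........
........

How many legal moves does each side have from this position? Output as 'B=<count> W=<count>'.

Answer: B=9 W=6

Derivation:
-- B to move --
(2,2): flips 1 -> legal
(2,3): flips 1 -> legal
(2,5): no bracket -> illegal
(2,6): flips 1 -> legal
(3,2): flips 1 -> legal
(3,6): flips 2 -> legal
(4,2): flips 1 -> legal
(4,6): flips 2 -> legal
(5,6): flips 2 -> legal
(6,4): no bracket -> illegal
(6,5): no bracket -> illegal
(6,6): flips 1 -> legal
B mobility = 9
-- W to move --
(1,3): flips 1 -> legal
(1,4): no bracket -> illegal
(1,5): flips 1 -> legal
(2,3): flips 1 -> legal
(2,5): no bracket -> illegal
(3,2): no bracket -> illegal
(4,2): flips 2 -> legal
(5,2): no bracket -> illegal
(5,3): flips 3 -> legal
(6,3): flips 1 -> legal
(6,4): no bracket -> illegal
(6,5): no bracket -> illegal
W mobility = 6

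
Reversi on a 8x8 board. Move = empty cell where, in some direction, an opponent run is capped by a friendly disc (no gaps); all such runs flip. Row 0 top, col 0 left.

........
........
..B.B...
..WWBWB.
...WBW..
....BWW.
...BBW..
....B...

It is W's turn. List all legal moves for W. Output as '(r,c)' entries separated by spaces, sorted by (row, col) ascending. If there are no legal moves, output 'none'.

(1,1): flips 1 -> legal
(1,2): flips 1 -> legal
(1,3): flips 1 -> legal
(1,4): no bracket -> illegal
(1,5): flips 1 -> legal
(2,1): no bracket -> illegal
(2,3): flips 1 -> legal
(2,5): flips 1 -> legal
(2,6): no bracket -> illegal
(2,7): flips 1 -> legal
(3,1): no bracket -> illegal
(3,7): flips 1 -> legal
(4,6): no bracket -> illegal
(4,7): no bracket -> illegal
(5,2): no bracket -> illegal
(5,3): flips 2 -> legal
(6,2): flips 2 -> legal
(7,2): flips 2 -> legal
(7,3): flips 1 -> legal
(7,5): no bracket -> illegal

Answer: (1,1) (1,2) (1,3) (1,5) (2,3) (2,5) (2,7) (3,7) (5,3) (6,2) (7,2) (7,3)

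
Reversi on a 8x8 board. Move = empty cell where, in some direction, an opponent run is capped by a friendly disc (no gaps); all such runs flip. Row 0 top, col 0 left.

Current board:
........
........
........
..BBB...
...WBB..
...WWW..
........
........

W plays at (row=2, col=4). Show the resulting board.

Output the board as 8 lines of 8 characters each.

Place W at (2,4); scan 8 dirs for brackets.
Dir NW: first cell '.' (not opp) -> no flip
Dir N: first cell '.' (not opp) -> no flip
Dir NE: first cell '.' (not opp) -> no flip
Dir W: first cell '.' (not opp) -> no flip
Dir E: first cell '.' (not opp) -> no flip
Dir SW: opp run (3,3), next='.' -> no flip
Dir S: opp run (3,4) (4,4) capped by W -> flip
Dir SE: first cell '.' (not opp) -> no flip
All flips: (3,4) (4,4)

Answer: ........
........
....W...
..BBW...
...WWB..
...WWW..
........
........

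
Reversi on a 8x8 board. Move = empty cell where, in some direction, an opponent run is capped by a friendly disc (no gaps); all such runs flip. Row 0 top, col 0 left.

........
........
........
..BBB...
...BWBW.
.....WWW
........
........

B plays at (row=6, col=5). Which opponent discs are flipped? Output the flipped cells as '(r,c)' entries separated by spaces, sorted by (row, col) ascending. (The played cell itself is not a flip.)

Answer: (5,5)

Derivation:
Dir NW: first cell '.' (not opp) -> no flip
Dir N: opp run (5,5) capped by B -> flip
Dir NE: opp run (5,6), next='.' -> no flip
Dir W: first cell '.' (not opp) -> no flip
Dir E: first cell '.' (not opp) -> no flip
Dir SW: first cell '.' (not opp) -> no flip
Dir S: first cell '.' (not opp) -> no flip
Dir SE: first cell '.' (not opp) -> no flip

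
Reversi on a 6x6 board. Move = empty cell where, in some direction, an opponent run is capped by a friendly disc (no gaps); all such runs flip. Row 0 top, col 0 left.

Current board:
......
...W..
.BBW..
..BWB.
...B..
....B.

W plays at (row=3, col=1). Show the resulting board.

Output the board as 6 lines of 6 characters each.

Place W at (3,1); scan 8 dirs for brackets.
Dir NW: first cell '.' (not opp) -> no flip
Dir N: opp run (2,1), next='.' -> no flip
Dir NE: opp run (2,2) capped by W -> flip
Dir W: first cell '.' (not opp) -> no flip
Dir E: opp run (3,2) capped by W -> flip
Dir SW: first cell '.' (not opp) -> no flip
Dir S: first cell '.' (not opp) -> no flip
Dir SE: first cell '.' (not opp) -> no flip
All flips: (2,2) (3,2)

Answer: ......
...W..
.BWW..
.WWWB.
...B..
....B.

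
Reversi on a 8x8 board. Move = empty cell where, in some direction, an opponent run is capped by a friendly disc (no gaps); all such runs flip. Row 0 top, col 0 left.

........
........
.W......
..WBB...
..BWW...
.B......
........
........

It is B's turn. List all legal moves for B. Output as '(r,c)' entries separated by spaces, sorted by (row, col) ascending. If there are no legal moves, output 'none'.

Answer: (2,2) (3,1) (4,5) (5,2) (5,3) (5,4) (5,5)

Derivation:
(1,0): no bracket -> illegal
(1,1): no bracket -> illegal
(1,2): no bracket -> illegal
(2,0): no bracket -> illegal
(2,2): flips 1 -> legal
(2,3): no bracket -> illegal
(3,0): no bracket -> illegal
(3,1): flips 1 -> legal
(3,5): no bracket -> illegal
(4,1): no bracket -> illegal
(4,5): flips 2 -> legal
(5,2): flips 1 -> legal
(5,3): flips 1 -> legal
(5,4): flips 1 -> legal
(5,5): flips 1 -> legal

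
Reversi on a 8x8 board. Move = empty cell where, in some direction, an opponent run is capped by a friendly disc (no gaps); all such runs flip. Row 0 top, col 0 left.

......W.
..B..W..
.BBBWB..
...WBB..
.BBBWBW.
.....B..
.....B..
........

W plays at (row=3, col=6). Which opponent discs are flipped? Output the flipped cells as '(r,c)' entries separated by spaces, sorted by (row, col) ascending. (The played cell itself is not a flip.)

Dir NW: opp run (2,5), next='.' -> no flip
Dir N: first cell '.' (not opp) -> no flip
Dir NE: first cell '.' (not opp) -> no flip
Dir W: opp run (3,5) (3,4) capped by W -> flip
Dir E: first cell '.' (not opp) -> no flip
Dir SW: opp run (4,5), next='.' -> no flip
Dir S: first cell 'W' (not opp) -> no flip
Dir SE: first cell '.' (not opp) -> no flip

Answer: (3,4) (3,5)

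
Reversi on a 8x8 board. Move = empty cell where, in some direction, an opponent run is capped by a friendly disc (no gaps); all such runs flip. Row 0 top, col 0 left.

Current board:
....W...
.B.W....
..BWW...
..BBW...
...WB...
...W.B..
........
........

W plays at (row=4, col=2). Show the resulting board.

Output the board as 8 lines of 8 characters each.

Answer: ....W...
.B.W....
..BWW...
..BWW...
..WWB...
...W.B..
........
........

Derivation:
Place W at (4,2); scan 8 dirs for brackets.
Dir NW: first cell '.' (not opp) -> no flip
Dir N: opp run (3,2) (2,2), next='.' -> no flip
Dir NE: opp run (3,3) capped by W -> flip
Dir W: first cell '.' (not opp) -> no flip
Dir E: first cell 'W' (not opp) -> no flip
Dir SW: first cell '.' (not opp) -> no flip
Dir S: first cell '.' (not opp) -> no flip
Dir SE: first cell 'W' (not opp) -> no flip
All flips: (3,3)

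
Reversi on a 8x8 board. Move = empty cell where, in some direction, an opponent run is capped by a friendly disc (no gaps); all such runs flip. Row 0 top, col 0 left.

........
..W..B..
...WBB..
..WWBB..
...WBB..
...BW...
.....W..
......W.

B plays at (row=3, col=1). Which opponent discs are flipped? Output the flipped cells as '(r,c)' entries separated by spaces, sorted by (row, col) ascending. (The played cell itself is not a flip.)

Answer: (3,2) (3,3)

Derivation:
Dir NW: first cell '.' (not opp) -> no flip
Dir N: first cell '.' (not opp) -> no flip
Dir NE: first cell '.' (not opp) -> no flip
Dir W: first cell '.' (not opp) -> no flip
Dir E: opp run (3,2) (3,3) capped by B -> flip
Dir SW: first cell '.' (not opp) -> no flip
Dir S: first cell '.' (not opp) -> no flip
Dir SE: first cell '.' (not opp) -> no flip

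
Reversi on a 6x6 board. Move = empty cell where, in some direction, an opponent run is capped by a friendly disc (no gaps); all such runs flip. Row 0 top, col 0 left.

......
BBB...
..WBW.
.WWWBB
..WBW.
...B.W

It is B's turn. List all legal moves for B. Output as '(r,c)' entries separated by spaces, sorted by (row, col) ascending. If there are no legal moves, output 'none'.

(1,3): flips 1 -> legal
(1,4): flips 1 -> legal
(1,5): no bracket -> illegal
(2,0): flips 2 -> legal
(2,1): flips 2 -> legal
(2,5): flips 1 -> legal
(3,0): flips 3 -> legal
(4,0): no bracket -> illegal
(4,1): flips 2 -> legal
(4,5): flips 1 -> legal
(5,1): no bracket -> illegal
(5,2): flips 3 -> legal
(5,4): flips 1 -> legal

Answer: (1,3) (1,4) (2,0) (2,1) (2,5) (3,0) (4,1) (4,5) (5,2) (5,4)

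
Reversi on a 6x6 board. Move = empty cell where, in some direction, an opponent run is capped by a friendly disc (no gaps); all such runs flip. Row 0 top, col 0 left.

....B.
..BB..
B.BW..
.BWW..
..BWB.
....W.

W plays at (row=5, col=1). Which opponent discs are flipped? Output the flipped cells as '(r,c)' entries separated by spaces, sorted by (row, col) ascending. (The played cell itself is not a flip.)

Answer: (4,2)

Derivation:
Dir NW: first cell '.' (not opp) -> no flip
Dir N: first cell '.' (not opp) -> no flip
Dir NE: opp run (4,2) capped by W -> flip
Dir W: first cell '.' (not opp) -> no flip
Dir E: first cell '.' (not opp) -> no flip
Dir SW: edge -> no flip
Dir S: edge -> no flip
Dir SE: edge -> no flip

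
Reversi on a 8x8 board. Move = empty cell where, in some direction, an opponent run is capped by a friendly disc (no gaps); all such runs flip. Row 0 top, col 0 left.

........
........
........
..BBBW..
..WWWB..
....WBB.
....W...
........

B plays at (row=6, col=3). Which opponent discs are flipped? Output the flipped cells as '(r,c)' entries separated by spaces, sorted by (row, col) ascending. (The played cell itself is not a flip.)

Answer: (5,4)

Derivation:
Dir NW: first cell '.' (not opp) -> no flip
Dir N: first cell '.' (not opp) -> no flip
Dir NE: opp run (5,4) capped by B -> flip
Dir W: first cell '.' (not opp) -> no flip
Dir E: opp run (6,4), next='.' -> no flip
Dir SW: first cell '.' (not opp) -> no flip
Dir S: first cell '.' (not opp) -> no flip
Dir SE: first cell '.' (not opp) -> no flip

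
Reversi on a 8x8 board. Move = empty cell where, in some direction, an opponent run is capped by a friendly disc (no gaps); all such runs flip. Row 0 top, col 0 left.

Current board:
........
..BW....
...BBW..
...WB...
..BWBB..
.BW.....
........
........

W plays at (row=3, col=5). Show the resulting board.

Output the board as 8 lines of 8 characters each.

Place W at (3,5); scan 8 dirs for brackets.
Dir NW: opp run (2,4) capped by W -> flip
Dir N: first cell 'W' (not opp) -> no flip
Dir NE: first cell '.' (not opp) -> no flip
Dir W: opp run (3,4) capped by W -> flip
Dir E: first cell '.' (not opp) -> no flip
Dir SW: opp run (4,4), next='.' -> no flip
Dir S: opp run (4,5), next='.' -> no flip
Dir SE: first cell '.' (not opp) -> no flip
All flips: (2,4) (3,4)

Answer: ........
..BW....
...BWW..
...WWW..
..BWBB..
.BW.....
........
........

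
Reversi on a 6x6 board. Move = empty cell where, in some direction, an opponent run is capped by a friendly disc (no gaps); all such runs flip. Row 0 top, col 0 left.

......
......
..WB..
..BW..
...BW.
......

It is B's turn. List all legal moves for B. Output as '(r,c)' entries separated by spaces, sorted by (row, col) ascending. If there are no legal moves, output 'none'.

(1,1): no bracket -> illegal
(1,2): flips 1 -> legal
(1,3): no bracket -> illegal
(2,1): flips 1 -> legal
(2,4): no bracket -> illegal
(3,1): no bracket -> illegal
(3,4): flips 1 -> legal
(3,5): no bracket -> illegal
(4,2): no bracket -> illegal
(4,5): flips 1 -> legal
(5,3): no bracket -> illegal
(5,4): no bracket -> illegal
(5,5): no bracket -> illegal

Answer: (1,2) (2,1) (3,4) (4,5)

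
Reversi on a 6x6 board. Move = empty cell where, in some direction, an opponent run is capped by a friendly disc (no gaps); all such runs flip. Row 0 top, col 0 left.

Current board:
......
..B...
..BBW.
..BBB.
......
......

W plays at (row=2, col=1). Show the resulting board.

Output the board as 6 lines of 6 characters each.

Place W at (2,1); scan 8 dirs for brackets.
Dir NW: first cell '.' (not opp) -> no flip
Dir N: first cell '.' (not opp) -> no flip
Dir NE: opp run (1,2), next='.' -> no flip
Dir W: first cell '.' (not opp) -> no flip
Dir E: opp run (2,2) (2,3) capped by W -> flip
Dir SW: first cell '.' (not opp) -> no flip
Dir S: first cell '.' (not opp) -> no flip
Dir SE: opp run (3,2), next='.' -> no flip
All flips: (2,2) (2,3)

Answer: ......
..B...
.WWWW.
..BBB.
......
......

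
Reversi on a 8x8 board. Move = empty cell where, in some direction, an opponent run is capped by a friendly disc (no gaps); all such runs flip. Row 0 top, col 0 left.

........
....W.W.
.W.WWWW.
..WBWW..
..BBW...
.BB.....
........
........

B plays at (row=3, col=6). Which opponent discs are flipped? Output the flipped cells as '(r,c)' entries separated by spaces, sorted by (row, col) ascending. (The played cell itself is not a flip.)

Dir NW: opp run (2,5) (1,4), next='.' -> no flip
Dir N: opp run (2,6) (1,6), next='.' -> no flip
Dir NE: first cell '.' (not opp) -> no flip
Dir W: opp run (3,5) (3,4) capped by B -> flip
Dir E: first cell '.' (not opp) -> no flip
Dir SW: first cell '.' (not opp) -> no flip
Dir S: first cell '.' (not opp) -> no flip
Dir SE: first cell '.' (not opp) -> no flip

Answer: (3,4) (3,5)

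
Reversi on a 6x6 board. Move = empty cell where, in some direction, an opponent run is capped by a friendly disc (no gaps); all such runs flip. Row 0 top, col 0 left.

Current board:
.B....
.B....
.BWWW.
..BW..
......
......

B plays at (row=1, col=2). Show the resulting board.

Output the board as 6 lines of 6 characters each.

Answer: .B....
.BB...
.BBWW.
..BW..
......
......

Derivation:
Place B at (1,2); scan 8 dirs for brackets.
Dir NW: first cell 'B' (not opp) -> no flip
Dir N: first cell '.' (not opp) -> no flip
Dir NE: first cell '.' (not opp) -> no flip
Dir W: first cell 'B' (not opp) -> no flip
Dir E: first cell '.' (not opp) -> no flip
Dir SW: first cell 'B' (not opp) -> no flip
Dir S: opp run (2,2) capped by B -> flip
Dir SE: opp run (2,3), next='.' -> no flip
All flips: (2,2)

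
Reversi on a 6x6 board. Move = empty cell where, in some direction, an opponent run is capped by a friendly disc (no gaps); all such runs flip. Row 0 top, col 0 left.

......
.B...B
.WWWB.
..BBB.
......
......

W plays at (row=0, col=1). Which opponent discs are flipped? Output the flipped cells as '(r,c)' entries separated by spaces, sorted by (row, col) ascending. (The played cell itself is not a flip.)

Dir NW: edge -> no flip
Dir N: edge -> no flip
Dir NE: edge -> no flip
Dir W: first cell '.' (not opp) -> no flip
Dir E: first cell '.' (not opp) -> no flip
Dir SW: first cell '.' (not opp) -> no flip
Dir S: opp run (1,1) capped by W -> flip
Dir SE: first cell '.' (not opp) -> no flip

Answer: (1,1)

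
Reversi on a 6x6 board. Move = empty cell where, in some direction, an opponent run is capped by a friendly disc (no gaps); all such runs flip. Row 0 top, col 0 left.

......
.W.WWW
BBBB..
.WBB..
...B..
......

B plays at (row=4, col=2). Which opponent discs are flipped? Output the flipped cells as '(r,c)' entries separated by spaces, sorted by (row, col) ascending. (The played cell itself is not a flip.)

Answer: (3,1)

Derivation:
Dir NW: opp run (3,1) capped by B -> flip
Dir N: first cell 'B' (not opp) -> no flip
Dir NE: first cell 'B' (not opp) -> no flip
Dir W: first cell '.' (not opp) -> no flip
Dir E: first cell 'B' (not opp) -> no flip
Dir SW: first cell '.' (not opp) -> no flip
Dir S: first cell '.' (not opp) -> no flip
Dir SE: first cell '.' (not opp) -> no flip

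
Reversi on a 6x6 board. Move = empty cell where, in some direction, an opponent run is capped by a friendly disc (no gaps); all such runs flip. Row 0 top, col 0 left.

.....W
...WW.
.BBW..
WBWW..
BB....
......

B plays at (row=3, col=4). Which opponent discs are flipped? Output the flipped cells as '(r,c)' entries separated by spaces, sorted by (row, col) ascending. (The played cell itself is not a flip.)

Dir NW: opp run (2,3), next='.' -> no flip
Dir N: first cell '.' (not opp) -> no flip
Dir NE: first cell '.' (not opp) -> no flip
Dir W: opp run (3,3) (3,2) capped by B -> flip
Dir E: first cell '.' (not opp) -> no flip
Dir SW: first cell '.' (not opp) -> no flip
Dir S: first cell '.' (not opp) -> no flip
Dir SE: first cell '.' (not opp) -> no flip

Answer: (3,2) (3,3)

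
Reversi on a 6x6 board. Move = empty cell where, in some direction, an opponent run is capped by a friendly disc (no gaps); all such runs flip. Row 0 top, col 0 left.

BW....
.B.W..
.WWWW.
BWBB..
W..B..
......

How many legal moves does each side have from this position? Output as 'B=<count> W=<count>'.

-- B to move --
(0,2): flips 1 -> legal
(0,3): flips 2 -> legal
(0,4): no bracket -> illegal
(1,0): flips 1 -> legal
(1,2): flips 2 -> legal
(1,4): flips 1 -> legal
(1,5): flips 1 -> legal
(2,0): no bracket -> illegal
(2,5): no bracket -> illegal
(3,4): no bracket -> illegal
(3,5): no bracket -> illegal
(4,1): flips 2 -> legal
(4,2): no bracket -> illegal
(5,0): flips 1 -> legal
(5,1): no bracket -> illegal
B mobility = 8
-- W to move --
(0,2): no bracket -> illegal
(1,0): no bracket -> illegal
(1,2): no bracket -> illegal
(2,0): flips 1 -> legal
(3,4): flips 2 -> legal
(4,1): flips 1 -> legal
(4,2): flips 2 -> legal
(4,4): flips 1 -> legal
(5,2): no bracket -> illegal
(5,3): flips 2 -> legal
(5,4): flips 2 -> legal
W mobility = 7

Answer: B=8 W=7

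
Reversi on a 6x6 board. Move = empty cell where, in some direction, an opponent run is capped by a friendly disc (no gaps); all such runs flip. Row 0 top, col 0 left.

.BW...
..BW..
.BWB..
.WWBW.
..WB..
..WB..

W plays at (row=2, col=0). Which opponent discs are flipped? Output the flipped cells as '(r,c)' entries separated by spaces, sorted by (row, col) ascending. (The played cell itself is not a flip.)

Dir NW: edge -> no flip
Dir N: first cell '.' (not opp) -> no flip
Dir NE: first cell '.' (not opp) -> no flip
Dir W: edge -> no flip
Dir E: opp run (2,1) capped by W -> flip
Dir SW: edge -> no flip
Dir S: first cell '.' (not opp) -> no flip
Dir SE: first cell 'W' (not opp) -> no flip

Answer: (2,1)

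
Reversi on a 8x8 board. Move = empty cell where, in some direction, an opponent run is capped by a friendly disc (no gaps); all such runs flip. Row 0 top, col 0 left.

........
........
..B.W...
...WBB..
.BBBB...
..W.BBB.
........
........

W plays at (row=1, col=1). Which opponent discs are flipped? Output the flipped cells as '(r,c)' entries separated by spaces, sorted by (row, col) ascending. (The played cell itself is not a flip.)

Dir NW: first cell '.' (not opp) -> no flip
Dir N: first cell '.' (not opp) -> no flip
Dir NE: first cell '.' (not opp) -> no flip
Dir W: first cell '.' (not opp) -> no flip
Dir E: first cell '.' (not opp) -> no flip
Dir SW: first cell '.' (not opp) -> no flip
Dir S: first cell '.' (not opp) -> no flip
Dir SE: opp run (2,2) capped by W -> flip

Answer: (2,2)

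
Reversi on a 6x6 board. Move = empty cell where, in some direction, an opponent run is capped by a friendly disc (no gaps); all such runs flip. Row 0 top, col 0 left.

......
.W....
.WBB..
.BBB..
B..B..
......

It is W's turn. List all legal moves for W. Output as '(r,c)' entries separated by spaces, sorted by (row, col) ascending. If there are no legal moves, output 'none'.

Answer: (2,4) (4,1) (4,4) (5,4)

Derivation:
(1,2): no bracket -> illegal
(1,3): no bracket -> illegal
(1,4): no bracket -> illegal
(2,0): no bracket -> illegal
(2,4): flips 2 -> legal
(3,0): no bracket -> illegal
(3,4): no bracket -> illegal
(4,1): flips 1 -> legal
(4,2): no bracket -> illegal
(4,4): flips 2 -> legal
(5,0): no bracket -> illegal
(5,1): no bracket -> illegal
(5,2): no bracket -> illegal
(5,3): no bracket -> illegal
(5,4): flips 2 -> legal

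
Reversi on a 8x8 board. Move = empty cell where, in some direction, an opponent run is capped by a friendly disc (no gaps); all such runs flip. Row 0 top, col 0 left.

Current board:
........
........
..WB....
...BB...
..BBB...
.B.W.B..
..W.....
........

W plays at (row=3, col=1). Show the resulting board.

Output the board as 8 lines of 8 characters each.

Place W at (3,1); scan 8 dirs for brackets.
Dir NW: first cell '.' (not opp) -> no flip
Dir N: first cell '.' (not opp) -> no flip
Dir NE: first cell 'W' (not opp) -> no flip
Dir W: first cell '.' (not opp) -> no flip
Dir E: first cell '.' (not opp) -> no flip
Dir SW: first cell '.' (not opp) -> no flip
Dir S: first cell '.' (not opp) -> no flip
Dir SE: opp run (4,2) capped by W -> flip
All flips: (4,2)

Answer: ........
........
..WB....
.W.BB...
..WBB...
.B.W.B..
..W.....
........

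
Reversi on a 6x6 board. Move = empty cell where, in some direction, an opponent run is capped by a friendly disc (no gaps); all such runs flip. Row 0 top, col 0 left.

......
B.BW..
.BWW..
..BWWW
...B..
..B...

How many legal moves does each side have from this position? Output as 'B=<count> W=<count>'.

-- B to move --
(0,2): no bracket -> illegal
(0,3): flips 3 -> legal
(0,4): no bracket -> illegal
(1,1): no bracket -> illegal
(1,4): flips 2 -> legal
(2,4): flips 2 -> legal
(2,5): flips 1 -> legal
(3,1): no bracket -> illegal
(4,2): no bracket -> illegal
(4,4): no bracket -> illegal
(4,5): flips 2 -> legal
B mobility = 5
-- W to move --
(0,0): no bracket -> illegal
(0,1): flips 1 -> legal
(0,2): flips 1 -> legal
(0,3): no bracket -> illegal
(1,1): flips 1 -> legal
(2,0): flips 1 -> legal
(3,0): no bracket -> illegal
(3,1): flips 1 -> legal
(4,1): flips 1 -> legal
(4,2): flips 1 -> legal
(4,4): no bracket -> illegal
(5,1): no bracket -> illegal
(5,3): flips 1 -> legal
(5,4): no bracket -> illegal
W mobility = 8

Answer: B=5 W=8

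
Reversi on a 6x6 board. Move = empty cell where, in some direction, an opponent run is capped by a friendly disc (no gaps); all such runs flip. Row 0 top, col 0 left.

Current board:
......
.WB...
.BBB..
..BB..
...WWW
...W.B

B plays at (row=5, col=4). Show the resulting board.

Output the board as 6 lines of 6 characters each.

Answer: ......
.WB...
.BBB..
..BB..
...BWW
...WBB

Derivation:
Place B at (5,4); scan 8 dirs for brackets.
Dir NW: opp run (4,3) capped by B -> flip
Dir N: opp run (4,4), next='.' -> no flip
Dir NE: opp run (4,5), next=edge -> no flip
Dir W: opp run (5,3), next='.' -> no flip
Dir E: first cell 'B' (not opp) -> no flip
Dir SW: edge -> no flip
Dir S: edge -> no flip
Dir SE: edge -> no flip
All flips: (4,3)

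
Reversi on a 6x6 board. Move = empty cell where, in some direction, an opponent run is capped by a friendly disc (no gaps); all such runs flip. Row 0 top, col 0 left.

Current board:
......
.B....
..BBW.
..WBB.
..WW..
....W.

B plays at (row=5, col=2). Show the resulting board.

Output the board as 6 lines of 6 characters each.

Place B at (5,2); scan 8 dirs for brackets.
Dir NW: first cell '.' (not opp) -> no flip
Dir N: opp run (4,2) (3,2) capped by B -> flip
Dir NE: opp run (4,3) capped by B -> flip
Dir W: first cell '.' (not opp) -> no flip
Dir E: first cell '.' (not opp) -> no flip
Dir SW: edge -> no flip
Dir S: edge -> no flip
Dir SE: edge -> no flip
All flips: (3,2) (4,2) (4,3)

Answer: ......
.B....
..BBW.
..BBB.
..BB..
..B.W.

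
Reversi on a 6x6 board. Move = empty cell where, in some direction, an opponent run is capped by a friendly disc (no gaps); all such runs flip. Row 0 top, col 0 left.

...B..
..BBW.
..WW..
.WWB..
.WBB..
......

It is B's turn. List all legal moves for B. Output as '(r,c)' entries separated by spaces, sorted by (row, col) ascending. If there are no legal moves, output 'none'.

(0,4): no bracket -> illegal
(0,5): no bracket -> illegal
(1,1): flips 1 -> legal
(1,5): flips 1 -> legal
(2,0): flips 1 -> legal
(2,1): flips 1 -> legal
(2,4): no bracket -> illegal
(2,5): flips 1 -> legal
(3,0): flips 2 -> legal
(3,4): flips 1 -> legal
(4,0): flips 3 -> legal
(5,0): no bracket -> illegal
(5,1): no bracket -> illegal
(5,2): no bracket -> illegal

Answer: (1,1) (1,5) (2,0) (2,1) (2,5) (3,0) (3,4) (4,0)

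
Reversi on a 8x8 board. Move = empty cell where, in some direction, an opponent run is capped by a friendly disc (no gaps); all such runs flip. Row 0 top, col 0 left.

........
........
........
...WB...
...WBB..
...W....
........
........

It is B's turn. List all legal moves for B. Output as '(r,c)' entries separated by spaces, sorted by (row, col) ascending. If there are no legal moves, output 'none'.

Answer: (2,2) (3,2) (4,2) (5,2) (6,2)

Derivation:
(2,2): flips 1 -> legal
(2,3): no bracket -> illegal
(2,4): no bracket -> illegal
(3,2): flips 1 -> legal
(4,2): flips 1 -> legal
(5,2): flips 1 -> legal
(5,4): no bracket -> illegal
(6,2): flips 1 -> legal
(6,3): no bracket -> illegal
(6,4): no bracket -> illegal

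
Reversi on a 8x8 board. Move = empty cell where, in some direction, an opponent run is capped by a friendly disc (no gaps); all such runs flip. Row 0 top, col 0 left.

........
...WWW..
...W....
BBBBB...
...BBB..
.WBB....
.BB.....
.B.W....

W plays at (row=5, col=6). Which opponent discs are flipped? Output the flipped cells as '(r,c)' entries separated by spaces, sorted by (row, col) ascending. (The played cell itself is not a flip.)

Answer: (3,4) (4,5)

Derivation:
Dir NW: opp run (4,5) (3,4) capped by W -> flip
Dir N: first cell '.' (not opp) -> no flip
Dir NE: first cell '.' (not opp) -> no flip
Dir W: first cell '.' (not opp) -> no flip
Dir E: first cell '.' (not opp) -> no flip
Dir SW: first cell '.' (not opp) -> no flip
Dir S: first cell '.' (not opp) -> no flip
Dir SE: first cell '.' (not opp) -> no flip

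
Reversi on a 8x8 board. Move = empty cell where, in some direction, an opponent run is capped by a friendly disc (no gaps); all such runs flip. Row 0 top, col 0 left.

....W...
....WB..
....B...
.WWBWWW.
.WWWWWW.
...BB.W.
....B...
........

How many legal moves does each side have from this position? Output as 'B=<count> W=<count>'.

Answer: B=10 W=11

Derivation:
-- B to move --
(0,3): no bracket -> illegal
(0,5): no bracket -> illegal
(1,3): flips 1 -> legal
(2,0): flips 2 -> legal
(2,1): flips 2 -> legal
(2,2): no bracket -> illegal
(2,3): no bracket -> illegal
(2,5): no bracket -> illegal
(2,6): flips 2 -> legal
(2,7): flips 2 -> legal
(3,0): flips 2 -> legal
(3,7): flips 3 -> legal
(4,0): no bracket -> illegal
(4,7): no bracket -> illegal
(5,0): no bracket -> illegal
(5,1): flips 1 -> legal
(5,2): no bracket -> illegal
(5,5): flips 1 -> legal
(5,7): flips 2 -> legal
(6,5): no bracket -> illegal
(6,6): no bracket -> illegal
(6,7): no bracket -> illegal
B mobility = 10
-- W to move --
(0,5): no bracket -> illegal
(0,6): flips 3 -> legal
(1,3): flips 1 -> legal
(1,6): flips 1 -> legal
(2,2): flips 1 -> legal
(2,3): flips 1 -> legal
(2,5): no bracket -> illegal
(2,6): flips 1 -> legal
(5,2): no bracket -> illegal
(5,5): no bracket -> illegal
(6,2): flips 1 -> legal
(6,3): flips 2 -> legal
(6,5): flips 1 -> legal
(7,3): no bracket -> illegal
(7,4): flips 2 -> legal
(7,5): flips 2 -> legal
W mobility = 11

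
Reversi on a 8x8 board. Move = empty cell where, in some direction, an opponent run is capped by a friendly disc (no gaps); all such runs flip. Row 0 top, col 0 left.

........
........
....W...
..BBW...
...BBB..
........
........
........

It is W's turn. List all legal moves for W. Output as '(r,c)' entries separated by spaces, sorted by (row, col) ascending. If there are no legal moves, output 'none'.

Answer: (3,1) (4,2) (5,2) (5,4) (5,6)

Derivation:
(2,1): no bracket -> illegal
(2,2): no bracket -> illegal
(2,3): no bracket -> illegal
(3,1): flips 2 -> legal
(3,5): no bracket -> illegal
(3,6): no bracket -> illegal
(4,1): no bracket -> illegal
(4,2): flips 1 -> legal
(4,6): no bracket -> illegal
(5,2): flips 1 -> legal
(5,3): no bracket -> illegal
(5,4): flips 1 -> legal
(5,5): no bracket -> illegal
(5,6): flips 1 -> legal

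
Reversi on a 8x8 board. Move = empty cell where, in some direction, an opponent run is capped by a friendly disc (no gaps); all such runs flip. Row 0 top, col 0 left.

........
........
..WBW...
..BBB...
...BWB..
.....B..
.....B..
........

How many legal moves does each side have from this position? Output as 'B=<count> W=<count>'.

Answer: B=7 W=3

Derivation:
-- B to move --
(1,1): flips 1 -> legal
(1,2): flips 1 -> legal
(1,3): no bracket -> illegal
(1,4): flips 1 -> legal
(1,5): flips 1 -> legal
(2,1): flips 1 -> legal
(2,5): flips 1 -> legal
(3,1): no bracket -> illegal
(3,5): no bracket -> illegal
(5,3): no bracket -> illegal
(5,4): flips 1 -> legal
B mobility = 7
-- W to move --
(1,2): no bracket -> illegal
(1,3): no bracket -> illegal
(1,4): no bracket -> illegal
(2,1): no bracket -> illegal
(2,5): no bracket -> illegal
(3,1): no bracket -> illegal
(3,5): no bracket -> illegal
(3,6): no bracket -> illegal
(4,1): no bracket -> illegal
(4,2): flips 3 -> legal
(4,6): flips 1 -> legal
(5,2): no bracket -> illegal
(5,3): no bracket -> illegal
(5,4): no bracket -> illegal
(5,6): no bracket -> illegal
(6,4): no bracket -> illegal
(6,6): flips 1 -> legal
(7,4): no bracket -> illegal
(7,5): no bracket -> illegal
(7,6): no bracket -> illegal
W mobility = 3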